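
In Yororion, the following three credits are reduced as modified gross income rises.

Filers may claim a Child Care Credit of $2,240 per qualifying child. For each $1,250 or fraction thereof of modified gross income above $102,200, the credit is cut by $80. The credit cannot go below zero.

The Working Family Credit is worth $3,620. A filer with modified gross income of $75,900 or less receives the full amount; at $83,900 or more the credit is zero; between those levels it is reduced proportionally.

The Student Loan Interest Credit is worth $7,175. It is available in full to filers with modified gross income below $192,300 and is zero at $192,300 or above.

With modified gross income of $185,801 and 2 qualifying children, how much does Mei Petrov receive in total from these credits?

$7,175

Child Care Credit: base = 2 × $2,240 = $4,480. income exceeds $102,200 by $83,601 → 67 increments × $80 = $5,360 ≥ base, so the credit is $0.
Working Family Credit: $185,801 is at or above $83,900, so the credit is $0.
Student Loan Interest Credit: $185,801 is below the $192,300 cutoff, so the full $7,175 applies.
Total: $0 + $0 + $7,175 = $7,175.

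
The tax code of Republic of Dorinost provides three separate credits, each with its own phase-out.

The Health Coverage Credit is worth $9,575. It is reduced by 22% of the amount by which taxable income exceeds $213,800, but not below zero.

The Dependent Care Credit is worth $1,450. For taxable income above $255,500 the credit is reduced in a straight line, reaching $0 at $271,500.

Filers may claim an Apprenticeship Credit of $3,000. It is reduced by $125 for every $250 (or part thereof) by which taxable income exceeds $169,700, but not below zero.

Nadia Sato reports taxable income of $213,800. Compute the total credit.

$11,025

Health Coverage Credit: $213,800 is at or below the $213,800 threshold, so the full $9,575 applies.
Dependent Care Credit: $213,800 is at or below the $255,500 threshold, so the full $1,450 applies.
Apprenticeship Credit: income exceeds $169,700 by $44,100 → 177 increments × $125 = $22,125 ≥ base, so the credit is $0.
Total: $9,575 + $1,450 + $0 = $11,025.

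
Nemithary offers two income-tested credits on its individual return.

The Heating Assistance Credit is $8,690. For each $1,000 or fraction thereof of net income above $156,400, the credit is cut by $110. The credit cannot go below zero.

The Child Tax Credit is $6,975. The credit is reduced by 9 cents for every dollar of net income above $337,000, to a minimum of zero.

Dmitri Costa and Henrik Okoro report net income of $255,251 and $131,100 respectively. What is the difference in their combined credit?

$8,690

Dmitri ($255,251): Heating Assistance Credit: income exceeds $156,400 by $98,851 → 99 increments × $110 = $10,890 ≥ base, so the credit is $0. Child Tax Credit: $255,251 is at or below the $337,000 threshold, so the full $6,975 applies. total $0 + $6,975 = $6,975
Henrik ($131,100): Heating Assistance Credit: $131,100 is at or below the $156,400 threshold, so the full $8,690 applies. Child Tax Credit: $131,100 is at or below the $337,000 threshold, so the full $6,975 applies. total $8,690 + $6,975 = $15,665
Difference: |$6,975 − $15,665| = $8,690.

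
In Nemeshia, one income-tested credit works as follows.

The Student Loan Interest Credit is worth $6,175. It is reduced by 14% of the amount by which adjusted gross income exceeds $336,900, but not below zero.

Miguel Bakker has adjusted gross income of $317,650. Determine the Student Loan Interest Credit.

$6,175

Student Loan Interest Credit: $317,650 is at or below the $336,900 threshold, so the full $6,175 applies.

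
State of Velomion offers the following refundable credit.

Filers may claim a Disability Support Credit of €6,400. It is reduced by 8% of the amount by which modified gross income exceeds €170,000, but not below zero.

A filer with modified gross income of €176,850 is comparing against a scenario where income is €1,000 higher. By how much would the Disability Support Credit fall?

At €176,850 — 8% of the €6,850 excess over €170,000 is €548; credit = €6,400 − €548 = €5,852.
At €177,850 — 8% of the €7,850 excess over €170,000 is €628; credit = €6,400 − €628 = €5,772.
Lost: €5,852 − €5,772 = €80.

€80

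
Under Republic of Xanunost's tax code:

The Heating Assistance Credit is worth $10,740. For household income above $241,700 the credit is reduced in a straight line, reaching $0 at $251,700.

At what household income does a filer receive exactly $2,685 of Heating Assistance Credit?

$2,685 is 2,685/10,740 of the full $10,740, so 8,055/10,740 of the $10,000 range has been used: income = $241,700 + $10,000 × 8,055/10,740 = $249,200.

$249,200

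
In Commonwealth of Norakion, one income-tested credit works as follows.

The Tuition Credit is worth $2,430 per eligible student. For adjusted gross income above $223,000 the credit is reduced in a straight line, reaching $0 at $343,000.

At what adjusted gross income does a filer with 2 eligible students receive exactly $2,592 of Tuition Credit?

$279,000

Full credit = 2 × $2,430 = $4,860.
$2,592 is 2,592/4,860 of the full $4,860, so 2,268/4,860 of the $120,000 range has been used: income = $223,000 + $120,000 × 2,268/4,860 = $279,000.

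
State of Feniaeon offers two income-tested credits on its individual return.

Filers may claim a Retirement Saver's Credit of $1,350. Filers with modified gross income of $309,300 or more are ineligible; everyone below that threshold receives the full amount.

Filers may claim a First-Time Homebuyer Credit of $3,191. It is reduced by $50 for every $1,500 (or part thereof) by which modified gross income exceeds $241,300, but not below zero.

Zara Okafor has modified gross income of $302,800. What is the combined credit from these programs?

Retirement Saver's Credit: $302,800 is below the $309,300 cutoff, so the full $1,350 applies.
First-Time Homebuyer Credit: income exceeds $241,300 by $61,500, which is 41 full-or-partial $1,500 increments; reduction = 41 × $50 = $2,050, leaving $1,141.
Total: $1,350 + $1,141 = $2,491.

$2,491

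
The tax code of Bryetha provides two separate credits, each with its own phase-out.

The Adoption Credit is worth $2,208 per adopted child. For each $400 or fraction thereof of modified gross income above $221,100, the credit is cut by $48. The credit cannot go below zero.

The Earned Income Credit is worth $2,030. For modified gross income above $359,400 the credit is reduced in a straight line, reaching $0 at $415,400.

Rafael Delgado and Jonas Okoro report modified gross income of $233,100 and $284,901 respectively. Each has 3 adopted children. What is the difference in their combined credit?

Rafael ($233,100): Adoption Credit: base = 3 × $2,208 = $6,624. income exceeds $221,100 by $12,000, which is 30 full-or-partial $400 increments; reduction = 30 × $48 = $1,440, leaving $5,184. Earned Income Credit: $233,100 is at or below the $359,400 threshold, so the full $2,030 applies. total $5,184 + $2,030 = $7,214
Jonas ($284,901): Adoption Credit: base = 3 × $2,208 = $6,624. income exceeds $221,100 by $63,801 → 160 increments × $48 = $7,680 ≥ base, so the credit is $0. Earned Income Credit: $284,901 is at or below the $359,400 threshold, so the full $2,030 applies. total $0 + $2,030 = $2,030
Difference: |$7,214 − $2,030| = $5,184.

$5,184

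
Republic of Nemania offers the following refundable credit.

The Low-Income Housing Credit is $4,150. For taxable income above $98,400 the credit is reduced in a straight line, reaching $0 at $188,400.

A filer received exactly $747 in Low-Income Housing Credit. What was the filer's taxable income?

$172,200

$747 is 747/4,150 of the full $4,150, so 3,403/4,150 of the $90,000 range has been used: income = $98,400 + $90,000 × 3,403/4,150 = $172,200.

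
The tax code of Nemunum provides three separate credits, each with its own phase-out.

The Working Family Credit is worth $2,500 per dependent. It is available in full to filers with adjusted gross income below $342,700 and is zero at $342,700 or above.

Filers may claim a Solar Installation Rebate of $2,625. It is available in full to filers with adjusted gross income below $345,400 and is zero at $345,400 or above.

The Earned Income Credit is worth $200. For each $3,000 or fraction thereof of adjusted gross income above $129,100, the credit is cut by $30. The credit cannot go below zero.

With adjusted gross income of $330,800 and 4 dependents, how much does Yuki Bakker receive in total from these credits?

Working Family Credit: base = 4 × $2,500 = $10,000. $330,800 is below the $342,700 cutoff, so the full $10,000 applies.
Solar Installation Rebate: $330,800 is below the $345,400 cutoff, so the full $2,625 applies.
Earned Income Credit: income exceeds $129,100 by $201,700 → 68 increments × $30 = $2,040 ≥ base, so the credit is $0.
Total: $10,000 + $2,625 + $0 = $12,625.

$12,625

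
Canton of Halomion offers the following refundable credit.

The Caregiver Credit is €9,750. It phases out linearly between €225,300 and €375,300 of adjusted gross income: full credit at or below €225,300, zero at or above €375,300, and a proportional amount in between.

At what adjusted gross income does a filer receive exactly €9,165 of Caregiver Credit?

€9,165 is 9,165/9,750 of the full €9,750, so 585/9,750 of the €150,000 range has been used: income = €225,300 + €150,000 × 585/9,750 = €234,300.

€234,300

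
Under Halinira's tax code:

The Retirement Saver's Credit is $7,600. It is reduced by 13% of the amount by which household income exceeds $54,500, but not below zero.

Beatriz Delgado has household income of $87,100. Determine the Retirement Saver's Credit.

Retirement Saver's Credit: 13% of the $32,600 excess over $54,500 is $4,238; credit = $7,600 − $4,238 = $3,362.

$3,362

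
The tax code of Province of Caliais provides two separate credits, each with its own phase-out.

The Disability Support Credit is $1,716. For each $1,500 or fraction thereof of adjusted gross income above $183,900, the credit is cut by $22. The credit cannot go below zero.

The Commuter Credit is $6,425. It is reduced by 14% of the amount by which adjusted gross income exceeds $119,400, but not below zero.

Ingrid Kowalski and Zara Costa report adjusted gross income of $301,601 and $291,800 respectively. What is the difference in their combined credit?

Ingrid ($301,601): Disability Support Credit: income exceeds $183,900 by $117,701 → 79 increments × $22 = $1,738 ≥ base, so the credit is $0. Commuter Credit: 14% of the $182,201 excess over $119,400 is $25,508.14 ≥ base, so the credit is $0. total $0 + $0 = $0
Zara ($291,800): Disability Support Credit: income exceeds $183,900 by $107,900, which is 72 full-or-partial $1,500 increments; reduction = 72 × $22 = $1,584, leaving $132. Commuter Credit: 14% of the $172,400 excess over $119,400 is $24,136 ≥ base, so the credit is $0. total $132 + $0 = $132
Difference: |$0 − $132| = $132.

$132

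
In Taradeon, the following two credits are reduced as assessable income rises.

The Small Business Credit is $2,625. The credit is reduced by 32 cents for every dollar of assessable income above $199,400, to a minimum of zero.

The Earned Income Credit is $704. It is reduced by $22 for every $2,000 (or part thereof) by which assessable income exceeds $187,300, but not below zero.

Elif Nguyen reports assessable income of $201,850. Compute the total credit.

Small Business Credit: 32% of the $2,450 excess over $199,400 is $784; credit = $2,625 − $784 = $1,841.
Earned Income Credit: income exceeds $187,300 by $14,550, which is 8 full-or-partial $2,000 increments; reduction = 8 × $22 = $176, leaving $528.
Total: $1,841 + $528 = $2,369.

$2,369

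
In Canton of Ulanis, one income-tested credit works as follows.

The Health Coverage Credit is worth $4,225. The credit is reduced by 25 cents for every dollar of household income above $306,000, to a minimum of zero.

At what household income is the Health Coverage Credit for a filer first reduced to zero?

The credit falls by 25% of each dollar above $306,000, so it reaches zero when the excess is $4,225 / 25% = $16,900: income = $306,000 + $16,900 = $322,900.

$322,900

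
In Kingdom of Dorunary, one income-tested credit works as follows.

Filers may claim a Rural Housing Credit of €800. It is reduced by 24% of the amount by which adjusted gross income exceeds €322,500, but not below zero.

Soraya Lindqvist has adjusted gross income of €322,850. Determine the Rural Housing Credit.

Rural Housing Credit: 24% of the €350 excess over €322,500 is €84; credit = €800 − €84 = €716.

€716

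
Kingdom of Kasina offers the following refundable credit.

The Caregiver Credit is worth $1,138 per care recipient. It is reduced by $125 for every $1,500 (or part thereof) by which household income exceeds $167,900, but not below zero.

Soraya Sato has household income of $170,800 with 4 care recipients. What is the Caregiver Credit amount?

$4,302

Caregiver Credit: base = 4 × $1,138 = $4,552. income exceeds $167,900 by $2,900, which is 2 full-or-partial $1,500 increments; reduction = 2 × $125 = $250, leaving $4,302.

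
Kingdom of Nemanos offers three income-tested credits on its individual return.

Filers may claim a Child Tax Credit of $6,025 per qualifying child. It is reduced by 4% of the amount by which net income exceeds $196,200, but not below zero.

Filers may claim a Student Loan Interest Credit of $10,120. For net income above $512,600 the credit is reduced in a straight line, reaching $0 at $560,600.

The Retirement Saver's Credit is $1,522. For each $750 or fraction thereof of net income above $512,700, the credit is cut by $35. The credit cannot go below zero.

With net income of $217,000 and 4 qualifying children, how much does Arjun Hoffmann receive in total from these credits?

Child Tax Credit: base = 4 × $6,025 = $24,100. 4% of the $20,800 excess over $196,200 is $832; credit = $24,100 − $832 = $23,268.
Student Loan Interest Credit: $217,000 is at or below the $512,600 threshold, so the full $10,120 applies.
Retirement Saver's Credit: $217,000 is at or below the $512,700 threshold, so the full $1,522 applies.
Total: $23,268 + $10,120 + $1,522 = $34,910.

$34,910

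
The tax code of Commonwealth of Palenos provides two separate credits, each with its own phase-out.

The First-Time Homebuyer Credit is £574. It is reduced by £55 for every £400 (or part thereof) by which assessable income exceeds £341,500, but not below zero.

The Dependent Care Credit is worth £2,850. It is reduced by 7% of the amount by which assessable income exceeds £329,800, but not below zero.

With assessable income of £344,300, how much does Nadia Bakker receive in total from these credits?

First-Time Homebuyer Credit: income exceeds £341,500 by £2,800, which is 7 full-or-partial £400 increments; reduction = 7 × £55 = £385, leaving £189.
Dependent Care Credit: 7% of the £14,500 excess over £329,800 is £1,015; credit = £2,850 − £1,015 = £1,835.
Total: £189 + £1,835 = £2,024.

£2,024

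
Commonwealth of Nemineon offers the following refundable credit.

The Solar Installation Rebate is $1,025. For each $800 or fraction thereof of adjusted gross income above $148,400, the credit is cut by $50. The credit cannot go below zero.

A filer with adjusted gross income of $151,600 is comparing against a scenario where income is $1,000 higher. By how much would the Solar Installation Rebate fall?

At $151,600 — income exceeds $148,400 by $3,200, which is 4 full-or-partial $800 increments; reduction = 4 × $50 = $200, leaving $825.
At $152,600 — income exceeds $148,400 by $4,200, which is 6 full-or-partial $800 increments; reduction = 6 × $50 = $300, leaving $725.
Lost: $825 − $725 = $100.

$100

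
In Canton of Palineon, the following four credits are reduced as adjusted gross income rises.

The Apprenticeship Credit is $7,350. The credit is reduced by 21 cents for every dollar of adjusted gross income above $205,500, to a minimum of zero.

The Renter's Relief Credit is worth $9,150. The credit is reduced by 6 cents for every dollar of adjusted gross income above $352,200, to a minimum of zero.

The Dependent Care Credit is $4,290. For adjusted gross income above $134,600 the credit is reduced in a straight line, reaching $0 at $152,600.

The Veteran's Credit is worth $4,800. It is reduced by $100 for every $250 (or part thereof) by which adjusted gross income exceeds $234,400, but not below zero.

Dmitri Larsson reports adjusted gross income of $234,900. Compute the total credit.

Apprenticeship Credit: 21% of the $29,400 excess over $205,500 is $6,174; credit = $7,350 − $6,174 = $1,176.
Renter's Relief Credit: $234,900 is at or below the $352,200 threshold, so the full $9,150 applies.
Dependent Care Credit: $234,900 is at or above $152,600, so the credit is $0.
Veteran's Credit: income exceeds $234,400 by $500, which is 2 full-or-partial $250 increments; reduction = 2 × $100 = $200, leaving $4,600.
Total: $1,176 + $9,150 + $0 + $4,600 = $14,926.

$14,926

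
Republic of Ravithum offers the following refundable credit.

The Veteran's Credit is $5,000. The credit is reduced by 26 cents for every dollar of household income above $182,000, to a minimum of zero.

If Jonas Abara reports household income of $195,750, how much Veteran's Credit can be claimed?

$1,425

Veteran's Credit: 26% of the $13,750 excess over $182,000 is $3,575; credit = $5,000 − $3,575 = $1,425.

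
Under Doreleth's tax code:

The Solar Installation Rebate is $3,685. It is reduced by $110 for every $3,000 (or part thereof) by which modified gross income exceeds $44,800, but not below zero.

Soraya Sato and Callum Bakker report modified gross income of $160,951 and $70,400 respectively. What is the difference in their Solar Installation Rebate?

Soraya ($160,951): Solar Installation Rebate: income exceeds $44,800 by $116,151 → 39 increments × $110 = $4,290 ≥ base, so the credit is $0.
Callum ($70,400): Solar Installation Rebate: income exceeds $44,800 by $25,600, which is 9 full-or-partial $3,000 increments; reduction = 9 × $110 = $990, leaving $2,695.
Difference: |$0 − $2,695| = $2,695.

$2,695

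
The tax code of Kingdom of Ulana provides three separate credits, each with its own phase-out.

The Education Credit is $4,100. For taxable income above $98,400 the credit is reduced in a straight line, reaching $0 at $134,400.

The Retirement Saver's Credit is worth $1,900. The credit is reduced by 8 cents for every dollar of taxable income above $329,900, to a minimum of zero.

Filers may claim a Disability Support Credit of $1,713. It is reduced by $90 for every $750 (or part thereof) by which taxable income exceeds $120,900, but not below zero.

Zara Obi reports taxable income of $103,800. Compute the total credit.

$7,098

Education Credit: $103,800 is $5,400 into a $36,000 phase-out range, leaving 30,600/36,000 of the credit: $4,100 × 30,600/36,000 = $3,485.
Retirement Saver's Credit: $103,800 is at or below the $329,900 threshold, so the full $1,900 applies.
Disability Support Credit: $103,800 is at or below the $120,900 threshold, so the full $1,713 applies.
Total: $3,485 + $1,900 + $1,713 = $7,098.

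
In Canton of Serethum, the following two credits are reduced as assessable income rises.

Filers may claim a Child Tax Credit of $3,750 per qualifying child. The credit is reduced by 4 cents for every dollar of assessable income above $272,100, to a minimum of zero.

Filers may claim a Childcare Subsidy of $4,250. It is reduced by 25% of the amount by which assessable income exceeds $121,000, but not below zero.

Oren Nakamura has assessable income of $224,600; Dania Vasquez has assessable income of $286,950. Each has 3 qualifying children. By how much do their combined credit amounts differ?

Oren ($224,600): Child Tax Credit: base = 3 × $3,750 = $11,250. $224,600 is at or below the $272,100 threshold, so the full $11,250 applies. Childcare Subsidy: 25% of the $103,600 excess over $121,000 is $25,900 ≥ base, so the credit is $0. total $11,250 + $0 = $11,250
Dania ($286,950): Child Tax Credit: base = 3 × $3,750 = $11,250. 4% of the $14,850 excess over $272,100 is $594; credit = $11,250 − $594 = $10,656. Childcare Subsidy: 25% of the $165,950 excess over $121,000 is $41,487.50 ≥ base, so the credit is $0. total $10,656 + $0 = $10,656
Difference: |$11,250 − $10,656| = $594.

$594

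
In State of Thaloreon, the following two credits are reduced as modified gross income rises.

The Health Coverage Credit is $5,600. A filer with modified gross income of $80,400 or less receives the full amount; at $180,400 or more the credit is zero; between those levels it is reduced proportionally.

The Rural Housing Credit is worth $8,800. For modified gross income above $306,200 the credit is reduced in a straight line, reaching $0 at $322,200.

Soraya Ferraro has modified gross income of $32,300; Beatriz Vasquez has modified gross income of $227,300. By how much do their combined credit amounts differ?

$5,600

Soraya ($32,300): Health Coverage Credit: $32,300 is at or below the $80,400 threshold, so the full $5,600 applies. Rural Housing Credit: $32,300 is at or below the $306,200 threshold, so the full $8,800 applies. total $5,600 + $8,800 = $14,400
Beatriz ($227,300): Health Coverage Credit: $227,300 is at or above $180,400, so the credit is $0. Rural Housing Credit: $227,300 is at or below the $306,200 threshold, so the full $8,800 applies. total $0 + $8,800 = $8,800
Difference: |$14,400 − $8,800| = $5,600.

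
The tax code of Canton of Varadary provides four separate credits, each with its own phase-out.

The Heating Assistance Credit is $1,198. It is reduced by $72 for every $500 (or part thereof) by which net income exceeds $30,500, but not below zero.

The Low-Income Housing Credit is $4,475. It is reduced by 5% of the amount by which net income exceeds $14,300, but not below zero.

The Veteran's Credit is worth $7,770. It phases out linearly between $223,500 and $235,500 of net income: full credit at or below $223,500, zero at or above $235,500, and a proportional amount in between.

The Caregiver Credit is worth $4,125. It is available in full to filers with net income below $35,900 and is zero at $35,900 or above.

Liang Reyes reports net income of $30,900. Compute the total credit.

Heating Assistance Credit: income exceeds $30,500 by $400, which is 1 full-or-partial $500 increment; reduction = 1 × $72 = $72, leaving $1,126.
Low-Income Housing Credit: 5% of the $16,600 excess over $14,300 is $830; credit = $4,475 − $830 = $3,645.
Veteran's Credit: $30,900 is at or below the $223,500 threshold, so the full $7,770 applies.
Caregiver Credit: $30,900 is below the $35,900 cutoff, so the full $4,125 applies.
Total: $1,126 + $3,645 + $7,770 + $4,125 = $16,666.

$16,666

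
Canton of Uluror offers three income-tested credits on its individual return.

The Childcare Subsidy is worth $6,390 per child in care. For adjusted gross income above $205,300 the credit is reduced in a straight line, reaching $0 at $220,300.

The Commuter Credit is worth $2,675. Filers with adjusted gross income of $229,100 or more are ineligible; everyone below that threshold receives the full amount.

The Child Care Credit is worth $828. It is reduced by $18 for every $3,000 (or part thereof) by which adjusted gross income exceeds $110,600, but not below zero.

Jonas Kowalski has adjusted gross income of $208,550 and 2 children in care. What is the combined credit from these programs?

Childcare Subsidy: base = 2 × $6,390 = $12,780. $208,550 is $3,250 into a $15,000 phase-out range, leaving 11,750/15,000 of the credit: $12,780 × 11,750/15,000 = $10,011.
Commuter Credit: $208,550 is below the $229,100 cutoff, so the full $2,675 applies.
Child Care Credit: income exceeds $110,600 by $97,950, which is 33 full-or-partial $3,000 increments; reduction = 33 × $18 = $594, leaving $234.
Total: $10,011 + $2,675 + $234 = $12,920.

$12,920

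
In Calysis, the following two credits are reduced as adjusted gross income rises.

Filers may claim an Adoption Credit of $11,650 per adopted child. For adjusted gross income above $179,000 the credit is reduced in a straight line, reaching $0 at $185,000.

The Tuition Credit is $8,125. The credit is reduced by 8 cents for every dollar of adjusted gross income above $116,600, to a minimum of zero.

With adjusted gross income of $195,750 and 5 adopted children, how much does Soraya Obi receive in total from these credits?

Adoption Credit: base = 5 × $11,650 = $58,250. $195,750 is at or above $185,000, so the credit is $0.
Tuition Credit: 8% of the $79,150 excess over $116,600 is $6,332; credit = $8,125 − $6,332 = $1,793.
Total: $0 + $1,793 = $1,793.

$1,793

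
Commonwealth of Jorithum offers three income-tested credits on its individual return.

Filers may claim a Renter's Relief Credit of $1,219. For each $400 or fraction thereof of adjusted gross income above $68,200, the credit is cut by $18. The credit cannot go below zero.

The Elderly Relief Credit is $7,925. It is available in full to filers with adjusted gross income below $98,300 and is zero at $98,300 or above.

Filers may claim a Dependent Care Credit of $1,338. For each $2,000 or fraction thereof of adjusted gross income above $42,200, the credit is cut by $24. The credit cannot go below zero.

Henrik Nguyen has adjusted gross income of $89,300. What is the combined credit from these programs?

Renter's Relief Credit: income exceeds $68,200 by $21,100, which is 53 full-or-partial $400 increments; reduction = 53 × $18 = $954, leaving $265.
Elderly Relief Credit: $89,300 is below the $98,300 cutoff, so the full $7,925 applies.
Dependent Care Credit: income exceeds $42,200 by $47,100, which is 24 full-or-partial $2,000 increments; reduction = 24 × $24 = $576, leaving $762.
Total: $265 + $7,925 + $762 = $8,952.

$8,952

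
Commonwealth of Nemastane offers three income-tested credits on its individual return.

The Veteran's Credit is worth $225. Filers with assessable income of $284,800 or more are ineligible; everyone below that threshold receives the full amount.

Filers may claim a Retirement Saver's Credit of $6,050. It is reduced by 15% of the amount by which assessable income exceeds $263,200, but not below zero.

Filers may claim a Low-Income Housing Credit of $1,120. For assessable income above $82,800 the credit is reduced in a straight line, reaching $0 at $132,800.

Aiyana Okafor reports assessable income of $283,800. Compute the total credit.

$3,185

Veteran's Credit: $283,800 is below the $284,800 cutoff, so the full $225 applies.
Retirement Saver's Credit: 15% of the $20,600 excess over $263,200 is $3,090; credit = $6,050 − $3,090 = $2,960.
Low-Income Housing Credit: $283,800 is at or above $132,800, so the credit is $0.
Total: $225 + $2,960 + $0 = $3,185.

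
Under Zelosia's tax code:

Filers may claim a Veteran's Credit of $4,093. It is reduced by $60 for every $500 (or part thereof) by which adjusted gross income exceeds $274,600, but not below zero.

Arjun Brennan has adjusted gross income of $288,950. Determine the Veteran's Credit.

$2,353

Veteran's Credit: income exceeds $274,600 by $14,350, which is 29 full-or-partial $500 increments; reduction = 29 × $60 = $1,740, leaving $2,353.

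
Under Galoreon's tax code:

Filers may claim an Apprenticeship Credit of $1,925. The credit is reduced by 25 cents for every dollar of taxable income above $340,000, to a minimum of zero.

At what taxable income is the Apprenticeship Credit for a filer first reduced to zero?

$347,700

The credit falls by 25% of each dollar above $340,000, so it reaches zero when the excess is $1,925 / 25% = $7,700: income = $340,000 + $7,700 = $347,700.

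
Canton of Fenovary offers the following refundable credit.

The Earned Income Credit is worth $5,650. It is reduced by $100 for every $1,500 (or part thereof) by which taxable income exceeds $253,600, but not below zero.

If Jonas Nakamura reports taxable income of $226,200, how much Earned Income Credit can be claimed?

Earned Income Credit: $226,200 is at or below the $253,600 threshold, so the full $5,650 applies.

$5,650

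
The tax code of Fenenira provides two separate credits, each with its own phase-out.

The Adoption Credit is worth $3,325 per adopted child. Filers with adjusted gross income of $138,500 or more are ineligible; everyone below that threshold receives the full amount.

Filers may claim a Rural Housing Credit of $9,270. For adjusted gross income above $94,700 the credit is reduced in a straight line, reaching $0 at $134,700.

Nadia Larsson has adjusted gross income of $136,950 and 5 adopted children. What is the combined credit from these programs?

$16,625

Adoption Credit: base = 5 × $3,325 = $16,625. $136,950 is below the $138,500 cutoff, so the full $16,625 applies.
Rural Housing Credit: $136,950 is at or above $134,700, so the credit is $0.
Total: $16,625 + $0 = $16,625.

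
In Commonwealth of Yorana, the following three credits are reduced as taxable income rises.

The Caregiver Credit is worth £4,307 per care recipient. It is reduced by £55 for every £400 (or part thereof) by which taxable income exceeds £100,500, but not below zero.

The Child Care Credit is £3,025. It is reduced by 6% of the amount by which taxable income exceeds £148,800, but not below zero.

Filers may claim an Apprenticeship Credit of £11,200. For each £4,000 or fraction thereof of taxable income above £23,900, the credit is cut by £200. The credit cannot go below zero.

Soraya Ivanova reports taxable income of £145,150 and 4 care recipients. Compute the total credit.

Caregiver Credit: base = 4 × £4,307 = £17,228. income exceeds £100,500 by £44,650, which is 112 full-or-partial £400 increments; reduction = 112 × £55 = £6,160, leaving £11,068.
Child Care Credit: £145,150 is at or below the £148,800 threshold, so the full £3,025 applies.
Apprenticeship Credit: income exceeds £23,900 by £121,250, which is 31 full-or-partial £4,000 increments; reduction = 31 × £200 = £6,200, leaving £5,000.
Total: £11,068 + £3,025 + £5,000 = £19,093.

£19,093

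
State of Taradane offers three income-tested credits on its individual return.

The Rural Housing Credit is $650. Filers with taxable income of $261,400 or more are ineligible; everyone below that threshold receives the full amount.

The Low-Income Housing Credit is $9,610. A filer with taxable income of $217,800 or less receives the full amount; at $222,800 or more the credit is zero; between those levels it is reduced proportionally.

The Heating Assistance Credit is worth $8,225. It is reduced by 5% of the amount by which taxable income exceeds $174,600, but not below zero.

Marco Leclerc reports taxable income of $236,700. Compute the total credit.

$5,770

Rural Housing Credit: $236,700 is below the $261,400 cutoff, so the full $650 applies.
Low-Income Housing Credit: $236,700 is at or above $222,800, so the credit is $0.
Heating Assistance Credit: 5% of the $62,100 excess over $174,600 is $3,105; credit = $8,225 − $3,105 = $5,120.
Total: $650 + $0 + $5,120 = $5,770.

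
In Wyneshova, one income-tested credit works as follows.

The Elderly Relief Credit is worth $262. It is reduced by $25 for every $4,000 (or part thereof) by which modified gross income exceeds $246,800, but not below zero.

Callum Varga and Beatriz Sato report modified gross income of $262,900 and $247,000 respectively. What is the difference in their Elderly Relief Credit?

Callum ($262,900): Elderly Relief Credit: income exceeds $246,800 by $16,100, which is 5 full-or-partial $4,000 increments; reduction = 5 × $25 = $125, leaving $137.
Beatriz ($247,000): Elderly Relief Credit: income exceeds $246,800 by $200, which is 1 full-or-partial $4,000 increment; reduction = 1 × $25 = $25, leaving $237.
Difference: |$137 − $237| = $100.

$100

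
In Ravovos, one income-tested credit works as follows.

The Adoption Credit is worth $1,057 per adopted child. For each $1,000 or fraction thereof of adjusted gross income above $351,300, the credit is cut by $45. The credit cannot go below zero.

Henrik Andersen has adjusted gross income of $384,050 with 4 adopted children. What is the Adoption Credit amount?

Adoption Credit: base = 4 × $1,057 = $4,228. income exceeds $351,300 by $32,750, which is 33 full-or-partial $1,000 increments; reduction = 33 × $45 = $1,485, leaving $2,743.

$2,743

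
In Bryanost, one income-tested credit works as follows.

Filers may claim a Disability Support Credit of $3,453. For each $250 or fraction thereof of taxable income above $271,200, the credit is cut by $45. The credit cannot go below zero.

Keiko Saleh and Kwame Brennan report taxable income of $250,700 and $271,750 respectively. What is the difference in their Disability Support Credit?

$135

Keiko ($250,700): Disability Support Credit: $250,700 is at or below the $271,200 threshold, so the full $3,453 applies.
Kwame ($271,750): Disability Support Credit: income exceeds $271,200 by $550, which is 3 full-or-partial $250 increments; reduction = 3 × $45 = $135, leaving $3,318.
Difference: |$3,453 − $3,318| = $135.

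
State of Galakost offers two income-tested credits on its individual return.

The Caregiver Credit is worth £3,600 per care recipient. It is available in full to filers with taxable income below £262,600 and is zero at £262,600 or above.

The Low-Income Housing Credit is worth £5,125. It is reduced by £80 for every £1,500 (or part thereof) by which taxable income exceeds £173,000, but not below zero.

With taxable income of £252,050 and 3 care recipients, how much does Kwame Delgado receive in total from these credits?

Caregiver Credit: base = 3 × £3,600 = £10,800. £252,050 is below the £262,600 cutoff, so the full £10,800 applies.
Low-Income Housing Credit: income exceeds £173,000 by £79,050, which is 53 full-or-partial £1,500 increments; reduction = 53 × £80 = £4,240, leaving £885.
Total: £10,800 + £885 = £11,685.

£11,685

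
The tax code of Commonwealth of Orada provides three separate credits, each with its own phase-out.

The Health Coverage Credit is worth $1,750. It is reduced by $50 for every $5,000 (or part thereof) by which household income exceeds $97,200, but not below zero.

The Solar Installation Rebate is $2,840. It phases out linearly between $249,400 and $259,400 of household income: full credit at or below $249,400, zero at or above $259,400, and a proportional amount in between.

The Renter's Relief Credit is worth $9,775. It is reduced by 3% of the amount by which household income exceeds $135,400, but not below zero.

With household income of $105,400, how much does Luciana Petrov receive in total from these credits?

$14,265

Health Coverage Credit: income exceeds $97,200 by $8,200, which is 2 full-or-partial $5,000 increments; reduction = 2 × $50 = $100, leaving $1,650.
Solar Installation Rebate: $105,400 is at or below the $249,400 threshold, so the full $2,840 applies.
Renter's Relief Credit: $105,400 is at or below the $135,400 threshold, so the full $9,775 applies.
Total: $1,650 + $2,840 + $9,775 = $14,265.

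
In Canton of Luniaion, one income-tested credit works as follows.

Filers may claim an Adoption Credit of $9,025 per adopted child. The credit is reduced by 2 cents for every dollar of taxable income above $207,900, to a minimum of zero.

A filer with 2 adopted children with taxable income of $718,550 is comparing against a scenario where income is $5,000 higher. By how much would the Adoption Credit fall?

At $718,550 — base = 2 × $9,025 = $18,050. 2% of the $510,650 excess over $207,900 is $10,213; credit = $18,050 − $10,213 = $7,837.
At $723,550 — base = 2 × $9,025 = $18,050. 2% of the $515,650 excess over $207,900 is $10,313; credit = $18,050 − $10,313 = $7,737.
Lost: $7,837 − $7,737 = $100.

$100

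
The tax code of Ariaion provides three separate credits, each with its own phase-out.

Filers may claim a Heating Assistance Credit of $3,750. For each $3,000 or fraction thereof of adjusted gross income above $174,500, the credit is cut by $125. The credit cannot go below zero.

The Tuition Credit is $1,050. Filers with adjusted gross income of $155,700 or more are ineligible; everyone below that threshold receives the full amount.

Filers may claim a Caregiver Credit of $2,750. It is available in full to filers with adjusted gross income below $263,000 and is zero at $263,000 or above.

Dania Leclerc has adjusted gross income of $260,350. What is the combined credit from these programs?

$2,875

Heating Assistance Credit: income exceeds $174,500 by $85,850, which is 29 full-or-partial $3,000 increments; reduction = 29 × $125 = $3,625, leaving $125.
Tuition Credit: $260,350 meets or exceeds the $155,700 cutoff, so the credit is $0.
Caregiver Credit: $260,350 is below the $263,000 cutoff, so the full $2,750 applies.
Total: $125 + $0 + $2,750 = $2,875.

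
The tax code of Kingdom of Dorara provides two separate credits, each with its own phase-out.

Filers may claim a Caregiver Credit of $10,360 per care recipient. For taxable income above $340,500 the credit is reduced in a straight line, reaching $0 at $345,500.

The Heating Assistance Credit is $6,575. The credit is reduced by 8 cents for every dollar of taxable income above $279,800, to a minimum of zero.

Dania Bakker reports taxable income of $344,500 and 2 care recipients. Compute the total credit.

Caregiver Credit: base = 2 × $10,360 = $20,720. $344,500 is $4,000 into a $5,000 phase-out range, leaving 1,000/5,000 of the credit: $20,720 × 1,000/5,000 = $4,144.
Heating Assistance Credit: 8% of the $64,700 excess over $279,800 is $5,176; credit = $6,575 − $5,176 = $1,399.
Total: $4,144 + $1,399 = $5,543.

$5,543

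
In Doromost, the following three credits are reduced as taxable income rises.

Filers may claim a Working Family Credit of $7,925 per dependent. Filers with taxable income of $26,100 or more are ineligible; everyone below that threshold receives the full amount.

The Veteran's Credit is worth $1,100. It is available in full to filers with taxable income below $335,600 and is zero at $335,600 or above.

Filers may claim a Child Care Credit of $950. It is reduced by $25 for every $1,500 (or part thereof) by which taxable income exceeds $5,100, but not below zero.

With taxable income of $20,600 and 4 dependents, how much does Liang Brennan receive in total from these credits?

$33,475

Working Family Credit: base = 4 × $7,925 = $31,700. $20,600 is below the $26,100 cutoff, so the full $31,700 applies.
Veteran's Credit: $20,600 is below the $335,600 cutoff, so the full $1,100 applies.
Child Care Credit: income exceeds $5,100 by $15,500, which is 11 full-or-partial $1,500 increments; reduction = 11 × $25 = $275, leaving $675.
Total: $31,700 + $1,100 + $675 = $33,475.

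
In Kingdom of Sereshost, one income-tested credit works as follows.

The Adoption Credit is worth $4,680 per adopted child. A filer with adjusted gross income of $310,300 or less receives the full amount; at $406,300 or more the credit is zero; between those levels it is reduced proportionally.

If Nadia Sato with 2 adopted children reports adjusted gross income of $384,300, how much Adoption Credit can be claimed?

$2,145

Adoption Credit: base = 2 × $4,680 = $9,360. $384,300 is $74,000 into a $96,000 phase-out range, leaving 22,000/96,000 of the credit: $9,360 × 22,000/96,000 = $2,145.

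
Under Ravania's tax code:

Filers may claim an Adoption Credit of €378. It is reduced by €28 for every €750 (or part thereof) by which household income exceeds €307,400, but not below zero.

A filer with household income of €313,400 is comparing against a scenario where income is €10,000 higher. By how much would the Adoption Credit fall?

At €313,400 — income exceeds €307,400 by €6,000, which is 8 full-or-partial €750 increments; reduction = 8 × €28 = €224, leaving €154.
At €323,400 — income exceeds €307,400 by €16,000 → 22 increments × €28 = €616 ≥ base, so the credit is €0.
Lost: €154 − €0 = €154.

€154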